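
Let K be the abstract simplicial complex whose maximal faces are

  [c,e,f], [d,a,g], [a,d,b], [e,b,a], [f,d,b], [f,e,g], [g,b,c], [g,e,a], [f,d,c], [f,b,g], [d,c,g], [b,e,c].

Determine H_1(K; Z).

H_1 ≅ Z_2.

We work with the vertex ordering a < b < c < d < e < f < g. The simplices of K, each written with vertices in increasing order, are:

  0-simplices (7): a, b, c, d, e, f, g
  1-simplices (18): ab, ad, ae, ag, bc, bd, be, bf, bg, cd, ce, cf, cg, df, dg, ef, eg, fg
  2-simplices (12): abd, abe, adg, aeg, bce, bcg, bdf, bfg, cdf, cdg, cef, efg

giving chain groups C_0 ≅ Z^7, C_1 ≅ Z^18, C_2 ≅ Z^12.

∂_1: C_1 → C_0 maps an edge to its endpoints' difference, ∂[p,q] = q − p. For instance
  ∂bf = f − b.
This gives a 7×18 integer matrix of rank 6; reducing to Smith normal form yields diagonal entries (1,1,1,1,1,1).

The boundary map ∂_2: C_2 → C_1 maps a triangle to the signed sum of its edges. For instance
  ∂bce = ce − be + bc,
  ∂efg = fg − eg + ef.
This gives a 18×12 integer matrix of rank 12; reducing to Smith normal form yields diagonal entries (1,1,1,1,1,1,1,1,1,1,1,2).

Reading off H_k = ker ∂_k / im ∂_{k+1}:

  H_1: rank ker ∂_1 − rank ∂_2 = (18 − 6) − 12 = 0, and ∂_2 has invariant factor 2 > 1, so H_1 = Z_2.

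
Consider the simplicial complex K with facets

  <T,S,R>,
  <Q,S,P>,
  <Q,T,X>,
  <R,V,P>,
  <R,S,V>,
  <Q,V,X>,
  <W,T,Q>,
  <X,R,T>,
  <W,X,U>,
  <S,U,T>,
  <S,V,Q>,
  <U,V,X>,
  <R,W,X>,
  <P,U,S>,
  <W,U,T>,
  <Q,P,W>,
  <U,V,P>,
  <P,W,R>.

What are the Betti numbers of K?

b_0 = 1, b_1 = 1, b_2 = 0.

Take the total order P < Q < R < S < T < U < V < W < X on the vertex set. Then K (dimension 2) consists of the simplices:

  0-simplices (9): P, Q, R, S, T, U, V, W, X
  1-simplices (27): PQ, PR, PS, PU, PV, PW, QS, QT, QV, QW, QX, RS, RT, RV, RW, RX, ST, SU, SV, TU, TW, TX, UV, UW, UX, VX, WX
  2-simplices (18): PQS, PQW, PRV, PRW, PSU, PUV, QSV, QTW, QTX, QVX, RST, RSV, RTX, RWX, STU, TUW, UVX, UWX

Hence C_0 ≅ Z^9, C_1 ≅ Z^27, C_2 ≅ Z^18.

∂_1: C_1 → C_0 maps an edge to its endpoints' difference, ∂[p,q] = q − p. For instance
  ∂UV = V − U.
As a 9×27 matrix over Z this has rank 8, with invariant factors (1,1,1,1,1,1,1,1).

The boundary map ∂_2: C_2 → C_1 maps a triangle to the signed sum of its edges. For instance
  ∂UWX = WX − UX + UW,
  ∂RSV = SV − RV + RS.
The resulting 27×18 matrix has rank 18, and its Smith normal form has invariant factors (1,1,1,1,1,1,1,1,1,1,1,1,1,1,1,1,1,2).

Computing H_k = (kernel of ∂_k) / (image of ∂_{k+1}):

  H_0: rank C_0 − rank ∂_1 = 9 − 8 = 1, and the invariant factors of ∂_1 are all 1, so H_0 ≅ Z.
  H_1: rank ker ∂_1 − rank ∂_2 = (27 − 8) − 18 = 1, and ∂_2 has invariant factor 2 > 1, so H_1 ≅ Z ⊕ Z/2Z.
  H_2: rank ker ∂_2 − rank ∂_3 = (18 − 18) − 0 = 0, and there is no ∂_3, so H_2 ≅ 0.

Hence the Betti numbers are b_0 = 1, b_1 = 1, b_2 = 0.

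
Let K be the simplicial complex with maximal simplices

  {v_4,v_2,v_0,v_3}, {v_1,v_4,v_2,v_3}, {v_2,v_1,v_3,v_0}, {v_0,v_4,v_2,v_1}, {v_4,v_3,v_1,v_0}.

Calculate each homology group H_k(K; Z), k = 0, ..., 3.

K has 5 vertices, 10 edges, 10 triangles, 5 3-simplices.
rank ∂_0 = 0, rank ∂_1 = 4 ⇒ b_0 = 5 − 0 − 4 = 1; all invariant factors of ∂_1 are 1 so no torsion. So H_0 = Z.
rank ∂_1 = 4, rank ∂_2 = 6 ⇒ b_1 = 10 − 4 − 6 = 0; all invariant factors of ∂_2 are 1 so no torsion. So H_1 = 0.
rank ∂_2 = 6, rank ∂_3 = 4 ⇒ b_2 = 10 − 6 − 4 = 0; all invariant factors of ∂_3 are 1 so no torsion. So H_2 = 0.
rank ∂_3 = 4, rank ∂_4 = 0 ⇒ b_3 = 5 − 4 − 0 = 1. So H_3 = Z.

H_0 ≅ Z,  H_1 = 0,  H_2 = 0,  H_3 ≅ Z.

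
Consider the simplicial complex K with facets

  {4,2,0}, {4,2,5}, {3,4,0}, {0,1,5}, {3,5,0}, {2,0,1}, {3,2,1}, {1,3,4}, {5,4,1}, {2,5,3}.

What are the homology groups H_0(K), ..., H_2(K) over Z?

Order the vertices as 0 < 1 < 2 < 3 < 4 < 5. Listing each simplex with vertices in this order, K has dimension 2 with simplices:

  0-simplices (6): [0], [1], [2], [3], [4], [5]
  1-simplices (15): [0,1], [0,2], [0,3], [0,4], [0,5], [1,2], [1,3], [1,4], [1,5], [2,3], [2,4], [2,5], [3,4], [3,5], [4,5]
  2-simplices (10): [0,1,2], [0,1,5], [0,2,4], [0,3,4], [0,3,5], [1,2,3], [1,3,4], [1,4,5], [2,3,5], [2,4,5]

giving chain groups C_0 ≅ Z^6, C_1 ≅ Z^15, C_2 ≅ Z^10.

The boundary map ∂_1: C_1 → C_0 sends each edge [p,q] (with p < q) to q − p. For instance
  ∂[0,2] = [2] − [0].
The 6×15 boundary matrix has rank 5 and Smith normal form diag(1,1,1,1,1).

∂_2: C_2 → C_1 acts by ∂[p,q,r] = [q,r] − [p,r] + [p,q]. For instance
  ∂[0,3,4] = [3,4] − [0,4] + [0,3],
  ∂[2,3,5] = [3,5] − [2,5] + [2,3].
As a 15×10 matrix over Z this has rank 10, with invariant factors (1,1,1,1,1,1,1,1,1,2).

Computing H_k = (kernel of ∂_k) / (image of ∂_{k+1}):

  H_0: rank C_0 − rank ∂_1 = 6 − 5 = 1, and the invariant factors of ∂_1 are all 1, so H_0 ≅ Z.
  H_1: rank ker ∂_1 − rank ∂_2 = (15 − 5) − 10 = 0, and ∂_2 has invariant factor 2 > 1, so H_1 ≅ Z/2Z.
  H_2: rank ker ∂_2 − rank ∂_3 = (10 − 10) − 0 = 0, and there is no ∂_3, so H_2 ≅ 0.

(K is a triangulation of the real projective plane RP^2.)

H_0 ≅ Z,  H_1 ≅ Z/2Z,  H_2 = 0.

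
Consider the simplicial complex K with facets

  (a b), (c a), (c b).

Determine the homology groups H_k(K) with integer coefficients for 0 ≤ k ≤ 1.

Take the total order a < b < c on the vertex set. Then K (dimension 1) consists of the simplices:

  0-simplices (3): a, b, c
  1-simplices (3): ab, ac, bc

so the chain groups are C_0 ≅ Z^3, C_1 ≅ Z^3.

∂_1: C_1 → C_0 is given by ∂[p,q] = [q] − [p].
The resulting 3×3 matrix has rank 2, and its Smith normal form has invariant factors (1,1).

From H_k ≅ ker(∂_k) / im(∂_{k+1}) we obtain:

  H_0: rank C_0 − rank ∂_1 = 3 − 2 = 1, and the invariant factors of ∂_1 are all 1, so H_0 ≅ Z.
  H_1: rank ker ∂_1 − rank ∂_2 = (3 − 2) − 0 = 1, and there is no ∂_2, so H_1 ≅ Z.

H_0 = Z,  H_1 = Z.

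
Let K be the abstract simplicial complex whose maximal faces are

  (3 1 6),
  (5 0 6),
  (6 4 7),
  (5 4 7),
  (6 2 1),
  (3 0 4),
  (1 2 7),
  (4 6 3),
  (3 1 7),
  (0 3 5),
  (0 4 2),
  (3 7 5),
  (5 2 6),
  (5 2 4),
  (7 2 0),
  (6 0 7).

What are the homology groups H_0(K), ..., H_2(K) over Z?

Fix the vertex order 0 < 1 < 2 < 3 < 4 < 5 < 6 < 7 and write every simplex with vertices in increasing order. Then dim K = 2 and the simplices of K are:

  0-simplices (8): [0], [1], [2], [3], [4], [5], [6], [7]
  1-simplices (24): (24 of them)
  2-simplices (16): [0,2,4], [0,2,7], [0,3,4], [0,3,5], [0,5,6], [0,6,7], [1,2,6], [1,2,7], [1,3,6], [1,3,7], [2,4,5], [2,5,6], [3,4,6], [3,5,7], [4,5,7], [4,6,7]

Hence C_0 ≅ Z^8, C_1 ≅ Z^24, C_2 ≅ Z^16.

∂_1: C_1 → C_0 maps an edge to its endpoints' difference, ∂[p,q] = q − p. For instance
  ∂[2,4] = [4] − [2].
As a 8×24 matrix over Z this has rank 7, with invariant factors (1,1,1,1,1,1,1).

The boundary map ∂_2: C_2 → C_1 acts by ∂[p,q,r] = [q,r] − [p,r] + [p,q]. For instance
  ∂[1,2,6] = [2,6] − [1,6] + [1,2],
  ∂[0,5,6] = [5,6] − [0,6] + [0,5].
This gives a 24×16 integer matrix of rank 15; reducing to Smith normal form yields diagonal entries (1,1,1,1,1,1,1,1,1,1,1,1,1,1,1).

Computing H_k = (kernel of ∂_k) / (image of ∂_{k+1}):

  H_0: rank C_0 − rank ∂_1 = 8 − 7 = 1, and the invariant factors of ∂_1 are all 1, so H_0 ≅ Z.
  H_1: rank ker ∂_1 − rank ∂_2 = (24 − 7) − 15 = 2, and the invariant factors of ∂_2 are all 1, so H_1 ≅ Z^2.
  H_2: rank ker ∂_2 − rank ∂_3 = (16 − 15) − 0 = 1, and there is no ∂_3, so H_2 ≅ Z.

H_0 ≅ Z,  H_1 ≅ Z^2,  H_2 ≅ Z.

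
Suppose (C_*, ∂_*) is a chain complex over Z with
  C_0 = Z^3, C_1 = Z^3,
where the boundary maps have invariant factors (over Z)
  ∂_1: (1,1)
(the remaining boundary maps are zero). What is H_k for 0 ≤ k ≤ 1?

H_0: b_0 = 3 − 0 − 2 = 1; torsion from ∂_1 factors > 1: none. So H_0 ≅ Z.
H_1: b_1 = 3 − 2 − 0 = 1; torsion from ∂_2 factors > 1: none. So H_1 ≅ Z.

H_0 ≅ Z,  H_1 ≅ Z.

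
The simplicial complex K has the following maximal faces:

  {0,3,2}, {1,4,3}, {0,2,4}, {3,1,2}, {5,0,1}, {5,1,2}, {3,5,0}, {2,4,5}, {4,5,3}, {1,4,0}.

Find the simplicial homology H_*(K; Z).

Order the vertices as 0 < 1 < 2 < 3 < 4 < 5. Listing each simplex with vertices in this order, K has dimension 2 with simplices:

  0-simplices (6): [0], [1], [2], [3], [4], [5]
  1-simplices (15): [0,1], [0,2], [0,3], [0,4], [0,5], [1,2], [1,3], [1,4], [1,5], [2,3], [2,4], [2,5], [3,4], [3,5], [4,5]
  2-simplices (10): [0,1,4], [0,1,5], [0,2,3], [0,2,4], [0,3,5], [1,2,3], [1,2,5], [1,3,4], [2,4,5], [3,4,5]

Hence C_0 ≅ Z^6, C_1 ≅ Z^15, C_2 ≅ Z^10.

∂_1: C_1 → C_0 sends each edge [p,q] (with p < q) to q − p.
As a 6×15 matrix over Z this has rank 5, with invariant factors (1,1,1,1,1).

Boundary ∂_2: C_2 → C_1 acts by ∂[p,q,r] = [q,r] − [p,r] + [p,q]. For instance
  ∂[0,1,5] = [1,5] − [0,5] + [0,1],
  ∂[0,2,3] = [2,3] − [0,3] + [0,2].
The resulting 15×10 matrix has rank 10, and its Smith normal form has invariant factors (1,1,1,1,1,1,1,1,1,2).

Reading off H_k = ker ∂_k / im ∂_{k+1}:

  H_0: rank C_0 − rank ∂_1 = 6 − 5 = 1, and the invariant factors of ∂_1 are all 1, so H_0 = Z.
  H_1: rank ker ∂_1 − rank ∂_2 = (15 − 5) − 10 = 0, and ∂_2 has invariant factor 2 > 1, so H_1 = Z/2.
  H_2: rank ker ∂_2 − rank ∂_3 = (10 − 10) − 0 = 0, and there is no ∂_3, so H_2 = 0.

As a check, the Euler characteristic is 6 − 15 + 10 = 1, which agrees with 1 − 0 + 0 = 1.
(K is a triangulation of the real projective plane RP^2.)

H_0 ≅ Z,  H_1 ≅ Z/2,  H_2 = 0.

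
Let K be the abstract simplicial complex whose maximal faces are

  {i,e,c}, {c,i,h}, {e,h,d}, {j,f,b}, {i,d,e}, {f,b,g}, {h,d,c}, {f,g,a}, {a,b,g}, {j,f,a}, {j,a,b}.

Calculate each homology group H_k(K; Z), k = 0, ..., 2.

H_0 = Z^2,  H_1 = Z,  H_2 = Z.

K has 10 vertices, 19 edges, 11 triangles.
rank ∂_0 = 0, rank ∂_1 = 8 ⇒ b_0 = 10 − 0 − 8 = 2; all invariant factors of ∂_1 are 1 so no torsion. So H_0 = Z^2.
rank ∂_1 = 8, rank ∂_2 = 10 ⇒ b_1 = 19 − 8 − 10 = 1; all invariant factors of ∂_2 are 1 so no torsion. So H_1 = Z.
rank ∂_2 = 10, rank ∂_3 = 0 ⇒ b_2 = 11 − 10 − 0 = 1. So H_2 = Z.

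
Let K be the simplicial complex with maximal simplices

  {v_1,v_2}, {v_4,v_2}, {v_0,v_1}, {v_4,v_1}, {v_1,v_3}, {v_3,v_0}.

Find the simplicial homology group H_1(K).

H_1 ≅ Z^2.

Fix the vertex order v_0 < v_1 < v_2 < v_3 < v_4 and write every simplex with vertices in increasing order. Then dim K = 1 and the simplices of K are:

  0-simplices (5): [v_0], [v_1], [v_2], [v_3], [v_4]
  1-simplices (6): [v_0,v_1], [v_0,v_3], [v_1,v_2], [v_1,v_3], [v_1,v_4], [v_2,v_4]

giving chain groups C_0 ≅ Z^5, C_1 ≅ Z^6.

Boundary ∂_1: C_1 → C_0 sends each edge [p,q] (with p < q) to q − p. For instance
  ∂[v_0,v_1] = [v_1] − [v_0].
The resulting 5×6 matrix has rank 4, and its Smith normal form has invariant factors (1,1,1,1).

From H_k ≅ ker(∂_k) / im(∂_{k+1}) we obtain:

  H_1: rank ker ∂_1 − rank ∂_2 = (6 − 4) − 0 = 2, and there is no ∂_2, so H_1 = Z^2.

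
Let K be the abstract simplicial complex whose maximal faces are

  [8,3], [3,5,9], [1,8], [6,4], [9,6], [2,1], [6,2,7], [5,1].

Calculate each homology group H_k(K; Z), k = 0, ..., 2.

H_0 = Z,  H_1 = Z^2,  H_2 = 0.

Order the vertices as 1 < 2 < 3 < 4 < 5 < 6 < 7 < 8 < 9. Listing each simplex with vertices in this order, K has dimension 2 with simplices:

  0-simplices (9): [1], [2], [3], [4], [5], [6], [7], [8], [9]
  1-simplices (12): [1,2], [1,5], [1,8], [2,6], [2,7], [3,5], [3,8], [3,9], [4,6], [5,9], [6,7], [6,9]
  2-simplices (2): [2,6,7], [3,5,9]

so the chain groups are C_0 ≅ Z^9, C_1 ≅ Z^12, C_2 ≅ Z^2.

Boundary ∂_1: C_1 → C_0 is given by ∂[p,q] = [q] − [p].
As a 9×12 matrix over Z this has rank 8, with invariant factors (1,1,1,1,1,1,1,1).

∂_2: C_2 → C_1 sends each 2-simplex [p,q,r] to [q,r] − [p,r] + [p,q]. For instance
  ∂[2,6,7] = [6,7] − [2,7] + [2,6],
  ∂[3,5,9] = [5,9] − [3,9] + [3,5].
This gives a 12×2 integer matrix of rank 2; reducing to Smith normal form yields diagonal entries (1,1).

From H_k ≅ ker(∂_k) / im(∂_{k+1}) we obtain:

  H_0: rank C_0 − rank ∂_1 = 9 − 8 = 1, and the invariant factors of ∂_1 are all 1, so H_0 ≅ Z.
  H_1: rank ker ∂_1 − rank ∂_2 = (12 − 8) − 2 = 2, and the invariant factors of ∂_2 are all 1, so H_1 ≅ Z^2.
  H_2: rank ker ∂_2 − rank ∂_3 = (2 − 2) − 0 = 0, and there is no ∂_3, so H_2 ≅ 0.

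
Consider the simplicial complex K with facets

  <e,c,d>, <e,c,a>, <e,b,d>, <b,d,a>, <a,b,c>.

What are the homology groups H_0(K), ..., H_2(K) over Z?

K has 5 vertices, 10 edges, 5 triangles.
rank ∂_0 = 0, rank ∂_1 = 4 ⇒ b_0 = 5 − 0 − 4 = 1; all invariant factors of ∂_1 are 1 so no torsion. So H_0 = Z.
rank ∂_1 = 4, rank ∂_2 = 5 ⇒ b_1 = 10 − 4 − 5 = 1; all invariant factors of ∂_2 are 1 so no torsion. So H_1 = Z.
rank ∂_2 = 5, rank ∂_3 = 0 ⇒ b_2 = 5 − 5 − 0 = 0. So H_2 = 0.

H_0 = Z,  H_1 = Z,  H_2 = 0.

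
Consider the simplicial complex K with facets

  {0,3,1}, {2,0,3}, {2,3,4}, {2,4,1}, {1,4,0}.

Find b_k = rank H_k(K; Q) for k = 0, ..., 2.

b_0 = 1, b_1 = 1, b_2 = 0.

Order the vertices as 0 < 1 < 2 < 3 < 4. Listing each simplex with vertices in this order, K has dimension 2 with simplices:

  0-simplices (5): [0], [1], [2], [3], [4]
  1-simplices (10): [0,1], [0,2], [0,3], [0,4], [1,2], [1,3], [1,4], [2,3], [2,4], [3,4]
  2-simplices (5): [0,1,3], [0,1,4], [0,2,3], [1,2,4], [2,3,4]

Hence C_0 ≅ Z^5, C_1 ≅ Z^10, C_2 ≅ Z^5.

∂_1: C_1 → C_0 sends each edge [p,q] (with p < q) to q − p.
The 5×10 boundary matrix has rank 4 and Smith normal form diag(1,1,1,1).

The boundary map ∂_2: C_2 → C_1 acts by ∂[p,q,r] = [q,r] − [p,r] + [p,q]. For instance
  ∂[0,1,4] = [1,4] − [0,4] + [0,1],
  ∂[0,1,3] = [1,3] − [0,3] + [0,1].
The resulting 10×5 matrix has rank 5, and its Smith normal form has invariant factors (1,1,1,1,1).

Computing H_k = (kernel of ∂_k) / (image of ∂_{k+1}):

  H_0: rank C_0 − rank ∂_1 = 5 − 4 = 1, and the invariant factors of ∂_1 are all 1, so H_0 ≅ Z.
  H_1: rank ker ∂_1 − rank ∂_2 = (10 − 4) − 5 = 1, and the invariant factors of ∂_2 are all 1, so H_1 ≅ Z.
  H_2: rank ker ∂_2 − rank ∂_3 = (5 − 5) − 0 = 0, and there is no ∂_3, so H_2 ≅ 0.

As a check, the Euler characteristic is 5 − 10 + 5 = 0, which agrees with 1 − 1 + 0 = 0.

Hence the Betti numbers are b_0 = 1, b_1 = 1, b_2 = 0.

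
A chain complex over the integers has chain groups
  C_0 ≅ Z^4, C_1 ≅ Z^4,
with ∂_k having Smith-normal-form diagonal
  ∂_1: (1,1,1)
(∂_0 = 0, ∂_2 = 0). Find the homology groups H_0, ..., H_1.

H_0 ≅ Z,  H_1 ≅ Z.

H_0: b_0 = 4 − 0 − 3 = 1; torsion from ∂_1 factors > 1: none. So H_0 ≅ Z.
H_1: b_1 = 4 − 3 − 0 = 1; torsion from ∂_2 factors > 1: none. So H_1 ≅ Z.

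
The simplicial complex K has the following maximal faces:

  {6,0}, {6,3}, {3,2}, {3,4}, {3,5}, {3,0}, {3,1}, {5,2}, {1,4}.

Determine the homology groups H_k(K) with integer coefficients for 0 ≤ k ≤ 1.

H_0 = Z,  H_1 = Z^3.

We work with the vertex ordering 0 < 1 < 2 < 3 < 4 < 5 < 6. The simplices of K, each written with vertices in increasing order, are:

  0-simplices (7): [0], [1], [2], [3], [4], [5], [6]
  1-simplices (9): [0,3], [0,6], [1,3], [1,4], [2,3], [2,5], [3,4], [3,5], [3,6]

Hence C_0 ≅ Z^7, C_1 ≅ Z^9.

The boundary map ∂_1: C_1 → C_0 is given by ∂[p,q] = [q] − [p]. For instance
  ∂[2,5] = [5] − [2].
As a 7×9 matrix over Z this has rank 6, with invariant factors (1,1,1,1,1,1).

From H_k ≅ ker(∂_k) / im(∂_{k+1}) we obtain:

  H_0: rank C_0 − rank ∂_1 = 7 − 6 = 1, and the invariant factors of ∂_1 are all 1, so H_0 ≅ Z.
  H_1: rank ker ∂_1 − rank ∂_2 = (9 − 6) − 0 = 3, and there is no ∂_2, so H_1 ≅ Z^3.

(K is a triangulation of a wedge of 3 circles.)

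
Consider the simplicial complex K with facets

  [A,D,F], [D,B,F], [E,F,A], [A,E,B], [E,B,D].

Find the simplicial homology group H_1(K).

H_1 ≅ Z.

Order the vertices as A < B < D < E < F. Listing each simplex with vertices in this order, K has dimension 2 with simplices:

  0-simplices (5): A, B, D, E, F
  1-simplices (10): AB, AD, AE, AF, BD, BE, BF, DE, DF, EF
  2-simplices (5): ABE, ADF, AEF, BDE, BDF

so the chain groups are C_0 ≅ Z^5, C_1 ≅ Z^10, C_2 ≅ Z^5.

The boundary map ∂_1: C_1 → C_0 sends each edge [p,q] (with p < q) to q − p.
This gives a 5×10 integer matrix of rank 4; reducing to Smith normal form yields diagonal entries (1,1,1,1).

∂_2: C_2 → C_1 sends each 2-simplex [p,q,r] to [q,r] − [p,r] + [p,q]. For instance
  ∂AEF = EF − AF + AE,
  ∂ADF = DF − AF + AD.
The 10×5 boundary matrix has rank 5 and Smith normal form diag(1,1,1,1,1).

Computing H_k = (kernel of ∂_k) / (image of ∂_{k+1}):

  H_1: rank ker ∂_1 − rank ∂_2 = (10 − 4) − 5 = 1, and the invariant factors of ∂_2 are all 1, so H_1 ≅ Z.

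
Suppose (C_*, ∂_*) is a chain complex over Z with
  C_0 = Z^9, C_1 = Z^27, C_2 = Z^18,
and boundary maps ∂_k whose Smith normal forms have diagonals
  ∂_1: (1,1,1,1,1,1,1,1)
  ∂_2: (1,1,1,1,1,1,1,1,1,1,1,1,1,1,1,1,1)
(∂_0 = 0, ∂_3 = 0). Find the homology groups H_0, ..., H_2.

H_0: b_0 = 9 − 0 − 8 = 1; torsion from ∂_1 factors > 1: none. So H_0 ≅ Z.
H_1: b_1 = 27 − 8 − 17 = 2; torsion from ∂_2 factors > 1: none. So H_1 ≅ Z^2.
H_2: b_2 = 18 − 17 − 0 = 1; torsion from ∂_3 factors > 1: none. So H_2 ≅ Z.

H_0 ≅ Z,  H_1 ≅ Z^2,  H_2 ≅ Z.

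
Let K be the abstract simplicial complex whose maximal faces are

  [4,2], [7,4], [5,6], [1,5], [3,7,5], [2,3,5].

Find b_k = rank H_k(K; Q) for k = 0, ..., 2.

We work with the vertex ordering 1 < 2 < 3 < 4 < 5 < 6 < 7. The simplices of K, each written with vertices in increasing order, are:

  0-simplices (7): [1], [2], [3], [4], [5], [6], [7]
  1-simplices (9): [1,5], [2,3], [2,4], [2,5], [3,5], [3,7], [4,7], [5,6], [5,7]
  2-simplices (2): [2,3,5], [3,5,7]

giving chain groups C_0 ≅ Z^7, C_1 ≅ Z^9, C_2 ≅ Z^2.

The boundary map ∂_1: C_1 → C_0 maps an edge to its endpoints' difference, ∂[p,q] = q − p.
This gives a 7×9 integer matrix of rank 6; reducing to Smith normal form yields diagonal entries (1,1,1,1,1,1).

∂_2: C_2 → C_1 acts by ∂[p,q,r] = [q,r] − [p,r] + [p,q]. For instance
  ∂[2,3,5] = [3,5] − [2,5] + [2,3],
  ∂[3,5,7] = [5,7] − [3,7] + [3,5].
As a 9×2 matrix over Z this has rank 2, with invariant factors (1,1).

Reading off H_k = ker ∂_k / im ∂_{k+1}:

  H_0: rank C_0 − rank ∂_1 = 7 − 6 = 1, and the invariant factors of ∂_1 are all 1, so H_0 = Z.
  H_1: rank ker ∂_1 − rank ∂_2 = (9 − 6) − 2 = 1, and the invariant factors of ∂_2 are all 1, so H_1 = Z.
  H_2: rank ker ∂_2 − rank ∂_3 = (2 − 2) − 0 = 0, and there is no ∂_3, so H_2 = 0.

As a check, the Euler characteristic is 7 − 9 + 2 = 0, which agrees with 1 − 1 + 0 = 0.

Hence the Betti numbers are b_0 = 1, b_1 = 1, b_2 = 0.

b_0 = 1, b_1 = 1, b_2 = 0.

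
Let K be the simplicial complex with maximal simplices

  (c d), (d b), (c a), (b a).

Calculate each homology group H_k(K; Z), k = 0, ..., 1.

H_0 = Z,  H_1 = Z.

Order the vertices as a < b < c < d. Listing each simplex with vertices in this order, K has dimension 1 with simplices:

  0-simplices (4): a, b, c, d
  1-simplices (4): ab, ac, bd, cd

giving chain groups C_0 ≅ Z^4, C_1 ≅ Z^4.

∂_1: C_1 → C_0 sends each edge [p,q] (with p < q) to q − p.
The resulting 4×4 matrix has rank 3, and its Smith normal form has invariant factors (1,1,1).

Reading off H_k = ker ∂_k / im ∂_{k+1}:

  H_0: rank C_0 − rank ∂_1 = 4 − 3 = 1, and the invariant factors of ∂_1 are all 1, so H_0 ≅ Z.
  H_1: rank ker ∂_1 − rank ∂_2 = (4 − 3) − 0 = 1, and there is no ∂_2, so H_1 ≅ Z.

As a check, the Euler characteristic is 4 − 4 = 0, which agrees with 1 − 1 = 0.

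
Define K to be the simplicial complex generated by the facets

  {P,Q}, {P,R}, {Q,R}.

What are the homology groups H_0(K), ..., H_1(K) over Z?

Take the total order P < Q < R on the vertex set. Then K (dimension 1) consists of the simplices:

  0-simplices (3): P, Q, R
  1-simplices (3): PQ, PR, QR

giving chain groups C_0 ≅ Z^3, C_1 ≅ Z^3.

∂_1: C_1 → C_0 maps an edge to its endpoints' difference, ∂[p,q] = q − p. For instance
  ∂QR = R − Q.
The 3×3 boundary matrix has rank 2 and Smith normal form diag(1,1).

Now H_k = ker ∂_k / im ∂_{k+1}, so:

  H_0: rank C_0 − rank ∂_1 = 3 − 2 = 1, and the invariant factors of ∂_1 are all 1, so H_0 = Z.
  H_1: rank ker ∂_1 − rank ∂_2 = (3 − 2) − 0 = 1, and there is no ∂_2, so H_1 = Z.

As a check, the Euler characteristic is 3 − 3 = 0, which agrees with 1 − 1 = 0.

H_0 ≅ Z,  H_1 ≅ Z.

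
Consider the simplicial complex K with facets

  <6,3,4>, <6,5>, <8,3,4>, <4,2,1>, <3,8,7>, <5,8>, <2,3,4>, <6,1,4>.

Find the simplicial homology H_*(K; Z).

K has 8 vertices, 14 edges, 6 triangles.
rank ∂_0 = 0, rank ∂_1 = 7 ⇒ b_0 = 8 − 0 − 7 = 1; all invariant factors of ∂_1 are 1 so no torsion. So H_0 = Z.
rank ∂_1 = 7, rank ∂_2 = 6 ⇒ b_1 = 14 − 7 − 6 = 1; all invariant factors of ∂_2 are 1 so no torsion. So H_1 = Z.
rank ∂_2 = 6, rank ∂_3 = 0 ⇒ b_2 = 6 − 6 − 0 = 0. So H_2 = 0.

H_0 ≅ Z,  H_1 ≅ Z,  H_2 = 0.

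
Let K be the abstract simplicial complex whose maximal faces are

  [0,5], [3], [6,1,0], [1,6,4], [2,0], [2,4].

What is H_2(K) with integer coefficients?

H_2 ≅ 0.

K has 7 vertices, 8 edges, 2 triangles.
rank ∂_2 = 2, rank ∂_3 = 0 ⇒ b_2 = 2 − 2 − 0 = 0. So H_2 ≅ 0.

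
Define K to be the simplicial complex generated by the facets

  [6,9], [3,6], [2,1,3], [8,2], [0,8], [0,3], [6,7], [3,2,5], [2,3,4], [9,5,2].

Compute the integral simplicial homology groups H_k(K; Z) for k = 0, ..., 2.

H_0 ≅ Z,  H_1 ≅ Z^2,  H_2 = 0.

Order the vertices as 0 < 1 < 2 < 3 < 4 < 5 < 6 < 7 < 8 < 9. Listing each simplex with vertices in this order, K has dimension 2 with simplices:

  0-simplices (10): [0], [1], [2], [3], [4], [5], [6], [7], [8], [9]
  1-simplices (15): [0,3], [0,8], [1,2], [1,3], [2,3], [2,4], [2,5], [2,8], [2,9], [3,4], [3,5], [3,6], [5,9], [6,7], [6,9]
  2-simplices (4): [1,2,3], [2,3,4], [2,3,5], [2,5,9]

Hence C_0 ≅ Z^10, C_1 ≅ Z^15, C_2 ≅ Z^4.

Boundary ∂_1: C_1 → C_0 maps an edge to its endpoints' difference, ∂[p,q] = q − p. For instance
  ∂[3,4] = [4] − [3].
This gives a 10×15 integer matrix of rank 9; reducing to Smith normal form yields diagonal entries (1,1,1,1,1,1,1,1,1).

The boundary map ∂_2: C_2 → C_1 sends each 2-simplex [p,q,r] to [q,r] − [p,r] + [p,q]. For instance
  ∂[2,3,5] = [3,5] − [2,5] + [2,3],
  ∂[1,2,3] = [2,3] − [1,3] + [1,2].
This gives a 15×4 integer matrix of rank 4; reducing to Smith normal form yields diagonal entries (1,1,1,1).

Computing H_k = (kernel of ∂_k) / (image of ∂_{k+1}):

  H_0: rank C_0 − rank ∂_1 = 10 − 9 = 1, and the invariant factors of ∂_1 are all 1, so H_0 ≅ Z.
  H_1: rank ker ∂_1 − rank ∂_2 = (15 − 9) − 4 = 2, and the invariant factors of ∂_2 are all 1, so H_1 ≅ Z^2.
  H_2: rank ker ∂_2 − rank ∂_3 = (4 − 4) − 0 = 0, and there is no ∂_3, so H_2 ≅ 0.

As a check, the Euler characteristic is 10 − 15 + 4 = -1, which agrees with 1 − 2 + 0 = -1.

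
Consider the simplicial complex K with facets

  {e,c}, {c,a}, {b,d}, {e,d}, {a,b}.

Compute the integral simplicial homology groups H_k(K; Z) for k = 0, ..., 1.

We work with the vertex ordering a < b < c < d < e. The simplices of K, each written with vertices in increasing order, are:

  0-simplices (5): a, b, c, d, e
  1-simplices (5): ab, ac, bd, ce, de

so the chain groups are C_0 ≅ Z^5, C_1 ≅ Z^5.

∂_1: C_1 → C_0 is given by ∂[p,q] = [q] − [p].
As a 5×5 matrix over Z this has rank 4, with invariant factors (1,1,1,1).

Computing H_k = (kernel of ∂_k) / (image of ∂_{k+1}):

  H_0: rank C_0 − rank ∂_1 = 5 − 4 = 1, and the invariant factors of ∂_1 are all 1, so H_0 ≅ Z.
  H_1: rank ker ∂_1 − rank ∂_2 = (5 − 4) − 0 = 1, and there is no ∂_2, so H_1 ≅ Z.

H_0 ≅ Z,  H_1 ≅ Z.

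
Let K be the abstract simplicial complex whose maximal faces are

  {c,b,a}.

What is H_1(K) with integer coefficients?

H_1 = 0.

K has 3 vertices, 3 edges, 1 triangle.
rank ∂_1 = 2, rank ∂_2 = 1 ⇒ b_1 = 3 − 2 − 1 = 0; all invariant factors of ∂_2 are 1 so no torsion. So H_1 = 0.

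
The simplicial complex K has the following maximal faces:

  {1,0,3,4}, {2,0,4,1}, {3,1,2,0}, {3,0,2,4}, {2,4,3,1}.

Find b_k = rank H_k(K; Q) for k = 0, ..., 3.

b_0 = 1, b_1 = 0, b_2 = 0, b_3 = 1.

We work with the vertex ordering 0 < 1 < 2 < 3 < 4. The simplices of K, each written with vertices in increasing order, are:

  0-simplices (5): [0], [1], [2], [3], [4]
  1-simplices (10): [0,1], [0,2], [0,3], [0,4], [1,2], [1,3], [1,4], [2,3], [2,4], [3,4]
  2-simplices (10): [0,1,2], [0,1,3], [0,1,4], [0,2,3], [0,2,4], [0,3,4], [1,2,3], [1,2,4], [1,3,4], [2,3,4]
  3-simplices (5): [0,1,2,3], [0,1,2,4], [0,1,3,4], [0,2,3,4], [1,2,3,4]

Hence C_0 ≅ Z^5, C_1 ≅ Z^10, C_2 ≅ Z^10, C_3 ≅ Z^5.

The boundary map ∂_1: C_1 → C_0 sends each edge [p,q] (with p < q) to q − p.
The resulting 5×10 matrix has rank 4, and its Smith normal form has invariant factors (1,1,1,1).

Boundary ∂_2: C_2 → C_1 sends each 2-simplex [p,q,r] to [q,r] − [p,r] + [p,q]. For instance
  ∂[0,3,4] = [3,4] − [0,4] + [0,3],
  ∂[1,2,4] = [2,4] − [1,4] + [1,2].
The 10×10 boundary matrix has rank 6 and Smith normal form diag(1,1,1,1,1,1).

Boundary ∂_3: C_3 → C_2 sends each 3-simplex σ to the alternating sum Σ_i (−1)^i (σ with its i-th vertex removed). For instance
  ∂[0,1,2,3] = [1,2,3] − [0,2,3] + [0,1,3] − [0,1,2],
  ∂[0,2,3,4] = [2,3,4] − [0,3,4] + [0,2,4] − [0,2,3].
As a 10×5 matrix over Z this has rank 4, with invariant factors (1,1,1,1).

Now H_k = ker ∂_k / im ∂_{k+1}, so:

  H_0: rank C_0 − rank ∂_1 = 5 − 4 = 1, and the invariant factors of ∂_1 are all 1, so H_0 = Z.
  H_1: rank ker ∂_1 − rank ∂_2 = (10 − 4) − 6 = 0, and the invariant factors of ∂_2 are all 1, so H_1 = 0.
  H_2: rank ker ∂_2 − rank ∂_3 = (10 − 6) − 4 = 0, and the invariant factors of ∂_3 are all 1, so H_2 = 0.
  H_3: rank ker ∂_3 − rank ∂_4 = (5 − 4) − 0 = 1, and there is no ∂_4, so H_3 = Z.

Hence the Betti numbers are b_0 = 1, b_1 = 0, b_2 = 0, b_3 = 1.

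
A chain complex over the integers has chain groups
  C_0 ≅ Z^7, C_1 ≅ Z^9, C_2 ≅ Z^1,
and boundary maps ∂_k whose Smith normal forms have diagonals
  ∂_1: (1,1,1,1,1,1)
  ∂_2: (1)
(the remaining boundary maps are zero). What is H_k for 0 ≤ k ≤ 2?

H_0 ≅ Z,  H_1 ≅ Z^2,  H_2 = 0.

H_0: b_0 = 7 − 0 − 6 = 1; torsion from ∂_1 factors > 1: none. So H_0 ≅ Z.
H_1: b_1 = 9 − 6 − 1 = 2; torsion from ∂_2 factors > 1: none. So H_1 ≅ Z^2.
H_2: b_2 = 1 − 1 − 0 = 0; torsion from ∂_3 factors > 1: none. So H_2 ≅ 0.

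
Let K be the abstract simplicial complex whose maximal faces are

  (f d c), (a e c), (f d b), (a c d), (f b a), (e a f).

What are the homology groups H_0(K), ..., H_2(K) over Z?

H_0 ≅ Z,  H_1 ≅ Z,  H_2 = 0.

Fix the vertex order a < b < c < d < e < f and write every simplex with vertices in increasing order. Then dim K = 2 and the simplices of K are:

  0-simplices (6): a, b, c, d, e, f
  1-simplices (12): ab, ac, ad, ae, af, bd, bf, cd, ce, cf, df, ef
  2-simplices (6): abf, acd, ace, aef, bdf, cdf

giving chain groups C_0 ≅ Z^6, C_1 ≅ Z^12, C_2 ≅ Z^6.

Boundary ∂_1: C_1 → C_0 sends each edge [p,q] (with p < q) to q − p. For instance
  ∂ad = d − a.
As a 6×12 matrix over Z this has rank 5, with invariant factors (1,1,1,1,1).

The boundary map ∂_2: C_2 → C_1 acts by ∂[p,q,r] = [q,r] − [p,r] + [p,q]. For instance
  ∂abf = bf − af + ab,
  ∂bdf = df − bf + bd.
The resulting 12×6 matrix has rank 6, and its Smith normal form has invariant factors (1,1,1,1,1,1).

Computing H_k = (kernel of ∂_k) / (image of ∂_{k+1}):

  H_0: rank C_0 − rank ∂_1 = 6 − 5 = 1, and the invariant factors of ∂_1 are all 1, so H_0 ≅ Z.
  H_1: rank ker ∂_1 − rank ∂_2 = (12 − 5) − 6 = 1, and the invariant factors of ∂_2 are all 1, so H_1 ≅ Z.
  H_2: rank ker ∂_2 − rank ∂_3 = (6 − 6) − 0 = 0, and there is no ∂_3, so H_2 ≅ 0.

(K is a triangulation of the cylinder S^1 x I.)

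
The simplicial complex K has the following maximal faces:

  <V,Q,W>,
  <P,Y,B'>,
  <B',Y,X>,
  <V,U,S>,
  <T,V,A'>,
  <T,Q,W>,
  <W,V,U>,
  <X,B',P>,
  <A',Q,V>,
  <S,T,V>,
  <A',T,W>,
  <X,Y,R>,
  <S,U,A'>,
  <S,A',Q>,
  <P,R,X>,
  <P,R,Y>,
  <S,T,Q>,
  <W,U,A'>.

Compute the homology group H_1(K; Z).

H_1 ≅ Z/2.

Order the vertices as P < Q < R < S < T < U < V < W < X < Y < A' < B'. Listing each simplex with vertices in this order, K has dimension 2 with simplices:

  0-simplices (12): [P], [Q], [R], [S], [T], [U], [V], [W], [X], [Y], [A'], [B']
  1-simplices (27): (27 of them)
  2-simplices (18): (18 of them)

Hence C_0 ≅ Z^12, C_1 ≅ Z^27, C_2 ≅ Z^18.

Boundary ∂_1: C_1 → C_0 maps an edge to its endpoints' difference, ∂[p,q] = q − p. For instance
  ∂[P,Y] = [Y] − [P].
The 12×27 boundary matrix has rank 10 and Smith normal form diag(1,1,1,1,1,1,1,1,1,1).

Boundary ∂_2: C_2 → C_1 maps a triangle to the signed sum of its edges. For instance
  ∂[P,Y,B'] = [Y,B'] − [P,B'] + [P,Y],
  ∂[S,T,V] = [T,V] − [S,V] + [S,T].
As a 27×18 matrix over Z this has rank 17, with invariant factors (1,1,1,1,1,1,1,1,1,1,1,1,1,1,1,1,2).

Reading off H_k = ker ∂_k / im ∂_{k+1}:

  H_1: rank ker ∂_1 − rank ∂_2 = (27 − 10) − 17 = 0, and ∂_2 has invariant factor 2 > 1, so H_1 = Z/2.

(K is a triangulation of the disjoint union of the 2-sphere S^2 and the real projective plane RP^2.)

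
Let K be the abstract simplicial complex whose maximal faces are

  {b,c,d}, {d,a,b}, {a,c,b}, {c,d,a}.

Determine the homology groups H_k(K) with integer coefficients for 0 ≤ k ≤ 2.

H_0 ≅ Z,  H_1 = 0,  H_2 ≅ Z.

Fix the vertex order a < b < c < d and write every simplex with vertices in increasing order. Then dim K = 2 and the simplices of K are:

  0-simplices (4): a, b, c, d
  1-simplices (6): ab, ac, ad, bc, bd, cd
  2-simplices (4): abc, abd, acd, bcd

Hence C_0 ≅ Z^4, C_1 ≅ Z^6, C_2 ≅ Z^4.

The boundary map ∂_1: C_1 → C_0 maps an edge to its endpoints' difference, ∂[p,q] = q − p.
As a 4×6 matrix over Z this has rank 3, with invariant factors (1,1,1).

∂_2: C_2 → C_1 acts by ∂[p,q,r] = [q,r] − [p,r] + [p,q]. For instance
  ∂abc = bc − ac + ab,
  ∂bcd = cd − bd + bc.
As a 6×4 matrix over Z this has rank 3, with invariant factors (1,1,1).

Computing H_k = (kernel of ∂_k) / (image of ∂_{k+1}):

  H_0: rank C_0 − rank ∂_1 = 4 − 3 = 1, and the invariant factors of ∂_1 are all 1, so H_0 = Z.
  H_1: rank ker ∂_1 − rank ∂_2 = (6 − 3) − 3 = 0, and the invariant factors of ∂_2 are all 1, so H_1 = 0.
  H_2: rank ker ∂_2 − rank ∂_3 = (4 − 3) − 0 = 1, and there is no ∂_3, so H_2 = Z.

As a check, the Euler characteristic is 4 − 6 + 4 = 2, which agrees with 1 − 0 + 1 = 2.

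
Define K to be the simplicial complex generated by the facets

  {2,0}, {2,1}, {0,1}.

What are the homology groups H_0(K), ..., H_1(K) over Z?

Order the vertices as 0 < 1 < 2. Listing each simplex with vertices in this order, K has dimension 1 with simplices:

  0-simplices (3): [0], [1], [2]
  1-simplices (3): [0,1], [0,2], [1,2]

so the chain groups are C_0 ≅ Z^3, C_1 ≅ Z^3.

Boundary ∂_1: C_1 → C_0 is given by ∂[p,q] = [q] − [p]. For instance
  ∂[0,2] = [2] − [0].
As a 3×3 matrix over Z this has rank 2, with invariant factors (1,1).

Reading off H_k = ker ∂_k / im ∂_{k+1}:

  H_0: rank C_0 − rank ∂_1 = 3 − 2 = 1, and the invariant factors of ∂_1 are all 1, so H_0 = Z.
  H_1: rank ker ∂_1 − rank ∂_2 = (3 − 2) − 0 = 1, and there is no ∂_2, so H_1 = Z.

(K is a triangulation of the circle S^1.)

H_0 ≅ Z,  H_1 ≅ Z.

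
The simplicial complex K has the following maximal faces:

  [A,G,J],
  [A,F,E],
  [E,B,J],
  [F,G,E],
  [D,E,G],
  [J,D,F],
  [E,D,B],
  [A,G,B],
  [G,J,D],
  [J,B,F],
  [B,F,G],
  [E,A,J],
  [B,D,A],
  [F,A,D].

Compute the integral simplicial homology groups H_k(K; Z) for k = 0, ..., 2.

Take the total order A < B < D < E < F < G < J on the vertex set. Then K (dimension 2) consists of the simplices:

  0-simplices (7): A, B, D, E, F, G, J
  1-simplices (21): AB, AD, AE, AF, AG, AJ, BD, BE, BF, BG, BJ, DE, DF, DG, DJ, EF, EG, EJ, FG, FJ, GJ
  2-simplices (14): ABD, ABG, ADF, AEF, AEJ, AGJ, BDE, BEJ, BFG, BFJ, DEG, DFJ, DGJ, EFG

Hence C_0 ≅ Z^7, C_1 ≅ Z^21, C_2 ≅ Z^14.

∂_1: C_1 → C_0 is given by ∂[p,q] = [q] − [p]. For instance
  ∂EF = F − E.
The resulting 7×21 matrix has rank 6, and its Smith normal form has invariant factors (1,1,1,1,1,1).

Boundary ∂_2: C_2 → C_1 sends each 2-simplex [p,q,r] to [q,r] − [p,r] + [p,q]. For instance
  ∂AEF = EF − AF + AE,
  ∂EFG = FG − EG + EF.
This gives a 21×14 integer matrix of rank 13; reducing to Smith normal form yields diagonal entries (1,1,1,1,1,1,1,1,1,1,1,1,1).

Reading off H_k = ker ∂_k / im ∂_{k+1}:

  H_0: rank C_0 − rank ∂_1 = 7 − 6 = 1, and the invariant factors of ∂_1 are all 1, so H_0 ≅ Z.
  H_1: rank ker ∂_1 − rank ∂_2 = (21 − 6) − 13 = 2, and the invariant factors of ∂_2 are all 1, so H_1 ≅ Z^2.
  H_2: rank ker ∂_2 − rank ∂_3 = (14 − 13) − 0 = 1, and there is no ∂_3, so H_2 ≅ Z.

H_0 ≅ Z,  H_1 ≅ Z^2,  H_2 ≅ Z.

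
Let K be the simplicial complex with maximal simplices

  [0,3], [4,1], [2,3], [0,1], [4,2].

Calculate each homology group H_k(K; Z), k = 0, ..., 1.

H_0 ≅ Z,  H_1 ≅ Z.

K has 5 vertices, 5 edges.
rank ∂_0 = 0, rank ∂_1 = 4 ⇒ b_0 = 5 − 0 − 4 = 1; all invariant factors of ∂_1 are 1 so no torsion. So H_0 = Z.
rank ∂_1 = 4, rank ∂_2 = 0 ⇒ b_1 = 5 − 4 − 0 = 1. So H_1 = Z.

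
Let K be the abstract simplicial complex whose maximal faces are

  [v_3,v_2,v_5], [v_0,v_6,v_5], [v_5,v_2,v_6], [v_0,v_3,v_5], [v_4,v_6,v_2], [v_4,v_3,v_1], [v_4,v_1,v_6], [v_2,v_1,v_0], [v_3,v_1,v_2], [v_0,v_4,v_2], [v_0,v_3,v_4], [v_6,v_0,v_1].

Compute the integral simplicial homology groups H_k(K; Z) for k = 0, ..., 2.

Order the vertices as v_0 < v_1 < v_2 < v_3 < v_4 < v_5 < v_6. Listing each simplex with vertices in this order, K has dimension 2 with simplices:

  0-simplices (7): [v_0], [v_1], [v_2], [v_3], [v_4], [v_5], [v_6]
  1-simplices (18): (18 of them)
  2-simplices (12): (12 of them)

giving chain groups C_0 ≅ Z^7, C_1 ≅ Z^18, C_2 ≅ Z^12.

Boundary ∂_1: C_1 → C_0 maps an edge to its endpoints' difference, ∂[p,q] = q − p.
This gives a 7×18 integer matrix of rank 6; reducing to Smith normal form yields diagonal entries (1,1,1,1,1,1).

Boundary ∂_2: C_2 → C_1 sends each 2-simplex [p,q,r] to [q,r] − [p,r] + [p,q]. For instance
  ∂[v_0,v_5,v_6] = [v_5,v_6] − [v_0,v_6] + [v_0,v_5],
  ∂[v_1,v_2,v_3] = [v_2,v_3] − [v_1,v_3] + [v_1,v_2].
The resulting 18×12 matrix has rank 12, and its Smith normal form has invariant factors (1,1,1,1,1,1,1,1,1,1,1,2).

Now H_k = ker ∂_k / im ∂_{k+1}, so:

  H_0: rank C_0 − rank ∂_1 = 7 − 6 = 1, and the invariant factors of ∂_1 are all 1, so H_0 ≅ Z.
  H_1: rank ker ∂_1 − rank ∂_2 = (18 − 6) − 12 = 0, and ∂_2 has invariant factor 2 > 1, so H_1 ≅ Z/2.
  H_2: rank ker ∂_2 − rank ∂_3 = (12 − 12) − 0 = 0, and there is no ∂_3, so H_2 ≅ 0.

H_0 ≅ Z,  H_1 ≅ Z/2,  H_2 = 0.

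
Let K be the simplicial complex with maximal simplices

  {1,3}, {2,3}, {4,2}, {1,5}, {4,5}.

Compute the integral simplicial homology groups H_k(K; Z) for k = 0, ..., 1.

H_0 ≅ Z,  H_1 ≅ Z.

Take the total order 1 < 2 < 3 < 4 < 5 on the vertex set. Then K (dimension 1) consists of the simplices:

  0-simplices (5): [1], [2], [3], [4], [5]
  1-simplices (5): [1,3], [1,5], [2,3], [2,4], [4,5]

Hence C_0 ≅ Z^5, C_1 ≅ Z^5.

∂_1: C_1 → C_0 sends each edge [p,q] (with p < q) to q − p. For instance
  ∂[2,3] = [3] − [2].
As a 5×5 matrix over Z this has rank 4, with invariant factors (1,1,1,1).

Computing H_k = (kernel of ∂_k) / (image of ∂_{k+1}):

  H_0: rank C_0 − rank ∂_1 = 5 − 4 = 1, and the invariant factors of ∂_1 are all 1, so H_0 = Z.
  H_1: rank ker ∂_1 − rank ∂_2 = (5 − 4) − 0 = 1, and there is no ∂_2, so H_1 = Z.

As a check, the Euler characteristic is 5 − 5 = 0, which agrees with 1 − 1 = 0.
(K is a triangulation of the circle S^1.)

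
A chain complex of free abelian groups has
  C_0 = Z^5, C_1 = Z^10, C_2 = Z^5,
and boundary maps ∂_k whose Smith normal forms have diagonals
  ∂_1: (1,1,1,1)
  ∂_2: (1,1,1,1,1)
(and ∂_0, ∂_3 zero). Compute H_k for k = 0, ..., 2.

H_0 ≅ Z,  H_1 ≅ Z,  H_2 = 0.

H_0: b_0 = 5 − 0 − 4 = 1; torsion from ∂_1 factors > 1: none. So H_0 ≅ Z.
H_1: b_1 = 10 − 4 − 5 = 1; torsion from ∂_2 factors > 1: none. So H_1 ≅ Z.
H_2: b_2 = 5 − 5 − 0 = 0; torsion from ∂_3 factors > 1: none. So H_2 ≅ 0.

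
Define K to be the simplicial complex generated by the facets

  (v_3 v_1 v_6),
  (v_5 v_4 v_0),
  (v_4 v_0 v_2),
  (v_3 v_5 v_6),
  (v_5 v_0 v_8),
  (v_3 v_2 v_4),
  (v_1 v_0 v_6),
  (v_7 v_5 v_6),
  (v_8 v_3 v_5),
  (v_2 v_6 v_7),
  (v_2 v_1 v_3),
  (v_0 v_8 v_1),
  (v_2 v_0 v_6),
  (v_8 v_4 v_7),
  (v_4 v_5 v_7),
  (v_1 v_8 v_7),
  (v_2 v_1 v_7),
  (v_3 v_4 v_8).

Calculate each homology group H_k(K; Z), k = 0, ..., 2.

K has 9 vertices, 27 edges, 18 triangles.
rank ∂_0 = 0, rank ∂_1 = 8 ⇒ b_0 = 9 − 0 − 8 = 1; all invariant factors of ∂_1 are 1 so no torsion. So H_0 ≅ Z.
rank ∂_1 = 8, rank ∂_2 = 18 ⇒ b_1 = 27 − 8 − 18 = 1; ∂_2 has invariant factor(s) [2] giving torsion. So H_1 ≅ Z ⊕ Z_2.
rank ∂_2 = 18, rank ∂_3 = 0 ⇒ b_2 = 18 − 18 − 0 = 0. So H_2 ≅ 0.

H_0 ≅ Z,  H_1 ≅ Z ⊕ Z_2,  H_2 = 0.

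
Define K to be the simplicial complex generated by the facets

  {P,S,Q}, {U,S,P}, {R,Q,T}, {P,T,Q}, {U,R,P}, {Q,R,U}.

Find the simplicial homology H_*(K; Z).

H_0 ≅ Z,  H_1 ≅ Z,  H_2 = 0.

Order the vertices as P < Q < R < S < T < U. Listing each simplex with vertices in this order, K has dimension 2 with simplices:

  0-simplices (6): P, Q, R, S, T, U
  1-simplices (12): PQ, PR, PS, PT, PU, QR, QS, QT, QU, RT, RU, SU
  2-simplices (6): PQS, PQT, PRU, PSU, QRT, QRU

so the chain groups are C_0 ≅ Z^6, C_1 ≅ Z^12, C_2 ≅ Z^6.

The boundary map ∂_1: C_1 → C_0 is given by ∂[p,q] = [q] − [p].
The 6×12 boundary matrix has rank 5 and Smith normal form diag(1,1,1,1,1).

Boundary ∂_2: C_2 → C_1 sends each 2-simplex [p,q,r] to [q,r] − [p,r] + [p,q]. For instance
  ∂QRU = RU − QU + QR,
  ∂PSU = SU − PU + PS.
As a 12×6 matrix over Z this has rank 6, with invariant factors (1,1,1,1,1,1).

Computing H_k = (kernel of ∂_k) / (image of ∂_{k+1}):

  H_0: rank C_0 − rank ∂_1 = 6 − 5 = 1, and the invariant factors of ∂_1 are all 1, so H_0 ≅ Z.
  H_1: rank ker ∂_1 − rank ∂_2 = (12 − 5) − 6 = 1, and the invariant factors of ∂_2 are all 1, so H_1 ≅ Z.
  H_2: rank ker ∂_2 − rank ∂_3 = (6 − 6) − 0 = 0, and there is no ∂_3, so H_2 ≅ 0.

As a check, the Euler characteristic is 6 − 12 + 6 = 0, which agrees with 1 − 1 + 0 = 0.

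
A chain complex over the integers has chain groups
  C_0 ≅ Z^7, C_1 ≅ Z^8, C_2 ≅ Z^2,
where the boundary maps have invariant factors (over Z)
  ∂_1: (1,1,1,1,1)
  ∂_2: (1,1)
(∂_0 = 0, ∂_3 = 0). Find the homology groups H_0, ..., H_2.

H_0: b_0 = 7 − 0 − 5 = 2; torsion from ∂_1 factors > 1: none. So H_0 ≅ Z^2.
H_1: b_1 = 8 − 5 − 2 = 1; torsion from ∂_2 factors > 1: none. So H_1 ≅ Z.
H_2: b_2 = 2 − 2 − 0 = 0; torsion from ∂_3 factors > 1: none. So H_2 ≅ 0.

H_0 ≅ Z^2,  H_1 ≅ Z,  H_2 = 0.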